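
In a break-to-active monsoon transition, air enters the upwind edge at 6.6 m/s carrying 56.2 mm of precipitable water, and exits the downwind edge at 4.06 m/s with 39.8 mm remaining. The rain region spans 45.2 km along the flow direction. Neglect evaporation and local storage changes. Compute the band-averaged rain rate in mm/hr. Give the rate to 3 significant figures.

Column moisture flux per unit crosswind length is F = V × PW.
Inflow: F_in = 6.6 × 56.2 = 370.92 mm·m/s
Outflow: F_out = 4.06 × 39.8 = 161.588 mm·m/s
Steady-state rate R = (F_in − F_out)/L = (370.92 − 161.588) / 45200 m = 4.631e-03 mm/s.
R = 4.631e-03 × 3600 = 16.7 mm/hr.

R ≈ 16.7 mm/hr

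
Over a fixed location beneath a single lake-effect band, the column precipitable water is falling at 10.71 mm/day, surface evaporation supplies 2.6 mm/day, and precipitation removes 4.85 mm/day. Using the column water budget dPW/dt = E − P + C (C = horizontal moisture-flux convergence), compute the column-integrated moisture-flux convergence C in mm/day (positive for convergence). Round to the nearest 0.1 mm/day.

C ≈ -8.5 mm/day

dPW/dt = -10.71 mm/day.
C = dPW/dt − E + P = (-10.71) − 2.6 + 4.85 = -8.5 mm/day.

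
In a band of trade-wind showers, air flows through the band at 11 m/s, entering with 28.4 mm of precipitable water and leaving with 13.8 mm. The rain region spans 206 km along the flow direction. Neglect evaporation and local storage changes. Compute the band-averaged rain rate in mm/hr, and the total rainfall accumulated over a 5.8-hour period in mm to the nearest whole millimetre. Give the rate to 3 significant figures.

Column moisture flux per unit crosswind length is F = V × PW.
Inflow: F_in = 11 × 28.4 = 312.4 mm·m/s
Outflow: F_out = 11 × 13.8 = 151.8 mm·m/s
Steady-state rate R = (F_in − F_out)/L = (312.4 − 151.8) / 206000 m = 7.796e-04 mm/s.
R = 7.796e-04 × 3600 = 2.81 mm/hr.
Over 5.8 h: total = 2.81 × 5.8 = 16.298 ≈ 16 mm.

R ≈ 2.81 mm/hr; total ≈ 16 mm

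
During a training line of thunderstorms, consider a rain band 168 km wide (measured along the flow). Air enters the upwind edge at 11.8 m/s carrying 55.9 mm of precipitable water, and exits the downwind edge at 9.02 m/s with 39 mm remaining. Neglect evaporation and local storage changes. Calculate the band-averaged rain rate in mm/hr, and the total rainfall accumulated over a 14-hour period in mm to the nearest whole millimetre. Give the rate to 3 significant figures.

Column moisture flux per unit crosswind length is F = V × PW.
Inflow: F_in = 11.8 × 55.9 = 659.62 mm·m/s
Outflow: F_out = 9.02 × 39 = 351.78 mm·m/s
Steady-state rate R = (F_in − F_out)/L = (659.62 − 351.78) / 168000 m = 1.832e-03 mm/s.
R = 1.832e-03 × 3600 = 6.60 mm/hr.
Over 14 h: total = 6.60 × 14 = 92.4 ≈ 92 mm.

R ≈ 6.60 mm/hr; total ≈ 92 mm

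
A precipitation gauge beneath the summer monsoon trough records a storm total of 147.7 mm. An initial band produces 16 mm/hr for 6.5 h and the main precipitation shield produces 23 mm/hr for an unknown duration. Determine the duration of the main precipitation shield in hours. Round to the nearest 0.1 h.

duration ≈ 1.9 h

Known phases: 16 × 6.5 = 104 mm.
Remaining depth = 147.7 − 104 = 43.7 mm.
Duration = 43.7 / 23 = 1.9 h.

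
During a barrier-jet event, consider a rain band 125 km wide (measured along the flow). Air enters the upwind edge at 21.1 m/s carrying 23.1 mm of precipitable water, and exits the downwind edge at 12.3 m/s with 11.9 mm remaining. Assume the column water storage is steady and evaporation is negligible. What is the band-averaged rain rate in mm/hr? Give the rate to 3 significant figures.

R ≈ 9.82 mm/hr

Column moisture flux per unit crosswind length is F = V × PW.
Inflow: F_in = 21.1 × 23.1 = 487.41 mm·m/s
Outflow: F_out = 12.3 × 11.9 = 146.37 mm·m/s
Steady-state rate R = (F_in − F_out)/L = (487.41 − 146.37) / 125000 m = 2.728e-03 mm/s.
R = 2.728e-03 × 3600 = 9.82 mm/hr.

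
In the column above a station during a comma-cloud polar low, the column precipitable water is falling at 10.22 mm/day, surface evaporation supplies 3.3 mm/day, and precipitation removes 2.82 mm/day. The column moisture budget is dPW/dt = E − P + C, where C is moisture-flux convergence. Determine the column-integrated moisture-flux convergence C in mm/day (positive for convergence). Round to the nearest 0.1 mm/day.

dPW/dt = -10.22 mm/day.
C = dPW/dt − E + P = (-10.22) − 3.3 + 2.82 = -10.7 mm/day.

C ≈ -10.7 mm/day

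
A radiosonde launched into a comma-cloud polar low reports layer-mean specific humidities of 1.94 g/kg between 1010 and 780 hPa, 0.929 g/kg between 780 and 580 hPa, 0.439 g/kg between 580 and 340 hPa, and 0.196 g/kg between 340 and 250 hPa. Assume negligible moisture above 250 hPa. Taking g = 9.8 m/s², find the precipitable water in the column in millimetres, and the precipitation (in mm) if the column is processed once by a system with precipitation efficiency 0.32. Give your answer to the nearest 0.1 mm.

PW ≈ 7.7 mm; precipitation ≈ 2.5 mm

Precipitable water is the column-integrated vapour mass per unit area: PW = (1/g) Σ q̄ Δp, with q in kg/kg and Δp in Pa (1 kg/m² of water = 1 mm).
Layer 1010–780 hPa: Δp = 230 hPa = 23000 Pa, q̄ = 0.00194 kg/kg → 0.00194 × 23000 / 9.8 = 4.55 mm
Layer 780–580 hPa: Δp = 200 hPa = 20000 Pa, q̄ = 0.000929 kg/kg → 0.000929 × 20000 / 9.8 = 1.90 mm
Layer 580–340 hPa: Δp = 240 hPa = 24000 Pa, q̄ = 0.000439 kg/kg → 0.000439 × 24000 / 9.8 = 1.08 mm
Layer 340–250 hPa: Δp = 90 hPa = 9000 Pa, q̄ = 0.000196 kg/kg → 0.000196 × 9000 / 9.8 = 0.18 mm
PW = 4.55 + 1.90 + 1.08 + 0.18 = 7.71 ≈ 7.7 mm.
Precipitation = ε × PW = 0.32 × 7.7 = 2.5 mm.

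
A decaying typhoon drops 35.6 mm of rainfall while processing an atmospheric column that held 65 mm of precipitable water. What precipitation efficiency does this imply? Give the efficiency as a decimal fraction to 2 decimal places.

ε = rainfall / PW = 35.6 / 65 = 0.55.

ε ≈ 0.55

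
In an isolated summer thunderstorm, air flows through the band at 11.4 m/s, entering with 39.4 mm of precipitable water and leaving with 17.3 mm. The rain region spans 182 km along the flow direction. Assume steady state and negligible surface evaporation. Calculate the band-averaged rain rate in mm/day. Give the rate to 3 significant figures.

Column moisture flux per unit crosswind length is F = V × PW.
Inflow: F_in = 11.4 × 39.4 = 449.16 mm·m/s
Outflow: F_out = 11.4 × 17.3 = 197.22 mm·m/s
Steady-state rate R = (F_in − F_out)/L = (449.16 − 197.22) / 182000 m = 1.384e-03 mm/s.
R = 1.384e-03 × 3600 × 24 = 120 mm/day.

R ≈ 120 mm/day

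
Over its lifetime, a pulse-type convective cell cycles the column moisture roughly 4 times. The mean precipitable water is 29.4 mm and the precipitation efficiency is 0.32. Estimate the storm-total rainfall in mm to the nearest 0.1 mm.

Each cycle deposits ε × PW = 0.32 × 29.4 = 9.408 mm.
Over 4 cycles: 4 × 9.408 = 37.6 mm.

rainfall ≈ 37.6 mm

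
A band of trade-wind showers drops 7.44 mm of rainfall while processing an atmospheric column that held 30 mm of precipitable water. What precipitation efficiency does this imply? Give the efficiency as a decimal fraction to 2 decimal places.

ε ≈ 0.25

ε = rainfall / PW = 7.44 / 30 = 0.25.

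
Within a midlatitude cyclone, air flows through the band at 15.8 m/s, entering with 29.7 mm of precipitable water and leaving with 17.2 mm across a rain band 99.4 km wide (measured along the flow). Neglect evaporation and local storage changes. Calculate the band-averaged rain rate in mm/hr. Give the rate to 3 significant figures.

Column moisture flux per unit crosswind length is F = V × PW.
Inflow: F_in = 15.8 × 29.7 = 469.26 mm·m/s
Outflow: F_out = 15.8 × 17.2 = 271.76 mm·m/s
Steady-state rate R = (F_in − F_out)/L = (469.26 − 271.76) / 99400 m = 1.987e-03 mm/s.
R = 1.987e-03 × 3600 = 7.15 mm/hr.

R ≈ 7.15 mm/hr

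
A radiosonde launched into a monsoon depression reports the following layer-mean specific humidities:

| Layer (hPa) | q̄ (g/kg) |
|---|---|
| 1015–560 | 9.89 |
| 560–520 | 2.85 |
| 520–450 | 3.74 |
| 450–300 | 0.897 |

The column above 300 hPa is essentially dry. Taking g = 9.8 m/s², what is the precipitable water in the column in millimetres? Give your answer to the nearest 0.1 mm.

PW ≈ 51.1 mm

Precipitable water is the column-integrated vapour mass per unit area: PW = (1/g) Σ q̄ Δp, with q in kg/kg and Δp in Pa (1 kg/m² of water = 1 mm).
Layer 1015–560 hPa: Δp = 455 hPa = 45500 Pa, q̄ = 0.00989 kg/kg → 0.00989 × 45500 / 9.8 = 45.92 mm
Layer 560–520 hPa: Δp = 40 hPa = 4000 Pa, q̄ = 0.00285 kg/kg → 0.00285 × 4000 / 9.8 = 1.16 mm
Layer 520–450 hPa: Δp = 70 hPa = 7000 Pa, q̄ = 0.00374 kg/kg → 0.00374 × 7000 / 9.8 = 2.67 mm
Layer 450–300 hPa: Δp = 150 hPa = 15000 Pa, q̄ = 0.000897 kg/kg → 0.000897 × 15000 / 9.8 = 1.37 mm
PW = 45.92 + 1.16 + 2.67 + 1.37 = 51.12 ≈ 51.1 mm.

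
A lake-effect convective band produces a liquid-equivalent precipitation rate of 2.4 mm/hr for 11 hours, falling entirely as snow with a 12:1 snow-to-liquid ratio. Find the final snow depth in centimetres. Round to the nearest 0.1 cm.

snow depth ≈ 31.7 cm

Liquid-equivalent depth = 2.4 × 11 = 26.4 mm.
Snow depth = 26.4 mm × 12 = 316.8 mm = 31.7 cm.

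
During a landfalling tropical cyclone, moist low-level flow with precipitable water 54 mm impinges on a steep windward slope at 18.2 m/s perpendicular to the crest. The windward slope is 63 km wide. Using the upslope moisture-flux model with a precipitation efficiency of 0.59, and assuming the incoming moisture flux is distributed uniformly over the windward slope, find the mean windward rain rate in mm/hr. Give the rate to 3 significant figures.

R ≈ 33.1 mm/hr

Incoming column moisture flux per unit ridge length: F = V × PW = 18.2 × 54 = 982.8 mm·m/s.
Spread over the 63 km slope with efficiency ε = 0.59: R = ε·F/W = 0.59 × 982.8 / 63000 m = 9.204e-03 mm/s.
R = 9.204e-03 × 3600 = 33.1 mm/hr.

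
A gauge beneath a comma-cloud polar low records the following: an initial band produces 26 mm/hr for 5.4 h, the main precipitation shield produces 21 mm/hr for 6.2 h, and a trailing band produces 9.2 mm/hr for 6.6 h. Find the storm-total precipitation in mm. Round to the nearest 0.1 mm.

total ≈ 331.3 mm

Total = Σ Rᵢ Δtᵢ = 26 × 5.4 + 21 × 6.2 + 9.2 × 6.6
      = 140.4 + 130.2 + 60.72 = 331.3 mm.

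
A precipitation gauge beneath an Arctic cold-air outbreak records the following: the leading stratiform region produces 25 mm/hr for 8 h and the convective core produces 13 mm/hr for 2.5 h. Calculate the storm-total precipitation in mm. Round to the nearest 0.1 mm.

total ≈ 232.5 mm

Total = Σ Rᵢ Δtᵢ = 25 × 8 + 13 × 2.5
      = 200 + 32.5 = 232.5 mm.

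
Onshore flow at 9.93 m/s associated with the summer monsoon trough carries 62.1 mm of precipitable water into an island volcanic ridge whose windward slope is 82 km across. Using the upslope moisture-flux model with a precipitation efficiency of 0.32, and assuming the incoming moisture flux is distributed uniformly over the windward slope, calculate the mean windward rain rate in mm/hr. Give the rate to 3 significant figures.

Incoming column moisture flux per unit ridge length: F = V × PW = 9.93 × 62.1 = 616.653 mm·m/s.
Spread over the 82 km slope with efficiency ε = 0.32: R = ε·F/W = 0.32 × 616.653 / 82000 m = 2.406e-03 mm/s.
R = 2.406e-03 × 3600 = 8.66 mm/hr.

R ≈ 8.66 mm/hr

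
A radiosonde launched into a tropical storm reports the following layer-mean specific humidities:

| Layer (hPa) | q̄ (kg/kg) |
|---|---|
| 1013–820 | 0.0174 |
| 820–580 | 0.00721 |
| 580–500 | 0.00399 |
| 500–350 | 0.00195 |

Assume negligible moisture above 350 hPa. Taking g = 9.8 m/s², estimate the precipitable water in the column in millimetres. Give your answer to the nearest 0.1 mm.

Precipitable water is the column-integrated vapour mass per unit area: PW = (1/g) Σ q̄ Δp, with q in kg/kg and Δp in Pa (1 kg/m² of water = 1 mm).
Layer 1013–820 hPa: Δp = 193 hPa = 19300 Pa, q̄ = 0.0174 kg/kg → 0.0174 × 19300 / 9.8 = 34.27 mm
Layer 820–580 hPa: Δp = 240 hPa = 24000 Pa, q̄ = 0.00721 kg/kg → 0.00721 × 24000 / 9.8 = 17.66 mm
Layer 580–500 hPa: Δp = 80 hPa = 8000 Pa, q̄ = 0.00399 kg/kg → 0.00399 × 8000 / 9.8 = 3.26 mm
Layer 500–350 hPa: Δp = 150 hPa = 15000 Pa, q̄ = 0.00195 kg/kg → 0.00195 × 15000 / 9.8 = 2.98 mm
PW = 34.27 + 17.66 + 3.26 + 2.98 = 58.17 ≈ 58.2 mm.

PW ≈ 58.2 mm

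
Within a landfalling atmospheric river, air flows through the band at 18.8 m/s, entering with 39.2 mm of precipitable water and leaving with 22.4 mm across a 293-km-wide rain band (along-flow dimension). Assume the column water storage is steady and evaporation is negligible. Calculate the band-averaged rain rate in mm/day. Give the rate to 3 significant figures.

R ≈ 93.1 mm/day

Column moisture flux per unit crosswind length is F = V × PW.
Inflow: F_in = 18.8 × 39.2 = 736.96 mm·m/s
Outflow: F_out = 18.8 × 22.4 = 421.12 mm·m/s
Steady-state rate R = (F_in − F_out)/L = (736.96 − 421.12) / 293000 m = 1.078e-03 mm/s.
R = 1.078e-03 × 3600 × 24 = 93.1 mm/day.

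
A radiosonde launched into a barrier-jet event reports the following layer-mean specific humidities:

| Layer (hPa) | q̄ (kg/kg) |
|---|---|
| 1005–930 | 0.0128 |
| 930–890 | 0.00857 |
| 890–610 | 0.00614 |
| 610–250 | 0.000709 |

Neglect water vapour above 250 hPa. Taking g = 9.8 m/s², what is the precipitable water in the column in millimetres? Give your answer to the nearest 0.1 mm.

PW ≈ 33.4 mm

Precipitable water is the column-integrated vapour mass per unit area: PW = (1/g) Σ q̄ Δp, with q in kg/kg and Δp in Pa (1 kg/m² of water = 1 mm).
Layer 1005–930 hPa: Δp = 75 hPa = 7500 Pa, q̄ = 0.0128 kg/kg → 0.0128 × 7500 / 9.8 = 9.80 mm
Layer 930–890 hPa: Δp = 40 hPa = 4000 Pa, q̄ = 0.00857 kg/kg → 0.00857 × 4000 / 9.8 = 3.50 mm
Layer 890–610 hPa: Δp = 280 hPa = 28000 Pa, q̄ = 0.00614 kg/kg → 0.00614 × 28000 / 9.8 = 17.54 mm
Layer 610–250 hPa: Δp = 360 hPa = 36000 Pa, q̄ = 0.000709 kg/kg → 0.000709 × 36000 / 9.8 = 2.60 mm
PW = 9.80 + 3.50 + 17.54 + 2.60 = 33.44 ≈ 33.4 mm.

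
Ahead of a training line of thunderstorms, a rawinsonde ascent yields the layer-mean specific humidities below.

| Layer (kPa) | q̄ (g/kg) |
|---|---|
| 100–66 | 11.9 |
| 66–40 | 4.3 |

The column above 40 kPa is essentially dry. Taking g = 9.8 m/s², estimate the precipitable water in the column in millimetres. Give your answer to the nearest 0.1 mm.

Precipitable water is the column-integrated vapour mass per unit area: PW = (1/g) Σ q̄ Δp, with q in kg/kg and Δp in Pa (1 kg/m² of water = 1 mm).
Layer 100–66 kPa: Δp = 340 hPa = 34000 Pa, q̄ = 0.0119 kg/kg → 0.0119 × 34000 / 9.8 = 41.29 mm
Layer 66–40 kPa: Δp = 260 hPa = 26000 Pa, q̄ = 0.0043 kg/kg → 0.0043 × 26000 / 9.8 = 11.41 mm
PW = 41.29 + 11.41 = 52.70 ≈ 52.7 mm.

PW ≈ 52.7 mm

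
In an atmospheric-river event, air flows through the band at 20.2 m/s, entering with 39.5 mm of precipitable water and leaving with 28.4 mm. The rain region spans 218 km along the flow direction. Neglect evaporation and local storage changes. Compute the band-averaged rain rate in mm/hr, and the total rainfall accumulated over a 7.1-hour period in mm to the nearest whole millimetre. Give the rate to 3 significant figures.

R ≈ 3.70 mm/hr; total ≈ 26 mm

Column moisture flux per unit crosswind length is F = V × PW.
Inflow: F_in = 20.2 × 39.5 = 797.9 mm·m/s
Outflow: F_out = 20.2 × 28.4 = 573.68 mm·m/s
Steady-state rate R = (F_in − F_out)/L = (797.9 − 573.68) / 218000 m = 1.029e-03 mm/s.
R = 1.029e-03 × 3600 = 3.70 mm/hr.
Over 7.1 h: total = 3.70 × 7.1 = 26.27 ≈ 26 mm.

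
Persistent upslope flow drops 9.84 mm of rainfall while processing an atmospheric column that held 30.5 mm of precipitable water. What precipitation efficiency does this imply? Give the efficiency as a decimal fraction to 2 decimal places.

ε = rainfall / PW = 9.84 / 30.5 = 0.32.

ε ≈ 0.32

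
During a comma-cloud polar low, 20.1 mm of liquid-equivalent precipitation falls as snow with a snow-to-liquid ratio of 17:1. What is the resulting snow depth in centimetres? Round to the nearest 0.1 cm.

Snow depth = liquid × ratio = 20.1 mm × 17 = 341.7 mm = 34.2 cm.

snow depth ≈ 34.2 cm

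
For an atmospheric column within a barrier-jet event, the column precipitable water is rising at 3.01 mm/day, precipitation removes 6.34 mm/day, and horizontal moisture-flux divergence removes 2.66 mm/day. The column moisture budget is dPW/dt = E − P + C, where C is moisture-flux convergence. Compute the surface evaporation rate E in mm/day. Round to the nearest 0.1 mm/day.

dPW/dt = +3.01 mm/day.
E = dPW/dt + P − C = (+3.01) + 6.34 − (-2.66) = 12.0 mm/day.

E ≈ 12.0 mm/day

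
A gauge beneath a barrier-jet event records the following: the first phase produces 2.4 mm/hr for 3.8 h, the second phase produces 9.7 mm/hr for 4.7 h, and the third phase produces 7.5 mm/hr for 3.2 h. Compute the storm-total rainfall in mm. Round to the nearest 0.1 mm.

Total = Σ Rᵢ Δtᵢ = 2.4 × 3.8 + 9.7 × 4.7 + 7.5 × 3.2
      = 9.12 + 45.59 + 24 = 78.7 mm.

total ≈ 78.7 mm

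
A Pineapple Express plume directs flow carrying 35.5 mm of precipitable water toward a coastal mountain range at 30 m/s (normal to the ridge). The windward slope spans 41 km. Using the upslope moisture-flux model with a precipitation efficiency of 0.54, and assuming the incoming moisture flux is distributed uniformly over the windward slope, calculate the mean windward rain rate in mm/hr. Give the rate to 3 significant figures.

R ≈ 50.5 mm/hr

Incoming column moisture flux per unit ridge length: F = V × PW = 30 × 35.5 = 1065 mm·m/s.
Spread over the 41 km slope with efficiency ε = 0.54: R = ε·F/W = 0.54 × 1065 / 41000 m = 1.403e-02 mm/s.
R = 1.403e-02 × 3600 = 50.5 mm/hr.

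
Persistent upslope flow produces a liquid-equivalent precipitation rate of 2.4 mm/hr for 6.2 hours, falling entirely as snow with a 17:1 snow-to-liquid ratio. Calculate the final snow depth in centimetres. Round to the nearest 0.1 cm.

Liquid-equivalent depth = 2.4 × 6.2 = 14.88 mm.
Snow depth = 14.88 mm × 17 = 252.96 mm = 25.3 cm.

snow depth ≈ 25.3 cm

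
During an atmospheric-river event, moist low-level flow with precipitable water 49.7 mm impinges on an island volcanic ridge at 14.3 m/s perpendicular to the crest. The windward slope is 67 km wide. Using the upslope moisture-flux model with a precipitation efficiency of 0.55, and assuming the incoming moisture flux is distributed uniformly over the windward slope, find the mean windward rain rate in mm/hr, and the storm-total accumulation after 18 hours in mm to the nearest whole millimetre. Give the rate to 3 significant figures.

R ≈ 21.0 mm/hr; total ≈ 378 mm

Incoming column moisture flux per unit ridge length: F = V × PW = 14.3 × 49.7 = 710.71 mm·m/s.
Spread over the 67 km slope with efficiency ε = 0.55: R = ε·F/W = 0.55 × 710.71 / 67000 m = 5.834e-03 mm/s.
R = 5.834e-03 × 3600 = 21.0 mm/hr.
Over 18 h: total = 21.0 × 18 = 378 mm.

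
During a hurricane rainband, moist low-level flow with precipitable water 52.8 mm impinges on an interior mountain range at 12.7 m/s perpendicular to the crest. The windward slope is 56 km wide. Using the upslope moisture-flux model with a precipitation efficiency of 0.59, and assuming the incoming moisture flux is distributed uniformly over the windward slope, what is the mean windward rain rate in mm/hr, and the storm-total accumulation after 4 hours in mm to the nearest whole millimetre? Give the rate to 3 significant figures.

R ≈ 25.4 mm/hr; total ≈ 102 mm

Incoming column moisture flux per unit ridge length: F = V × PW = 12.7 × 52.8 = 670.56 mm·m/s.
Spread over the 56 km slope with efficiency ε = 0.59: R = ε·F/W = 0.59 × 670.56 / 56000 m = 7.065e-03 mm/s.
R = 7.065e-03 × 3600 = 25.4 mm/hr.
Over 4 h: total = 25.4 × 4 = 101.6 ≈ 102 mm.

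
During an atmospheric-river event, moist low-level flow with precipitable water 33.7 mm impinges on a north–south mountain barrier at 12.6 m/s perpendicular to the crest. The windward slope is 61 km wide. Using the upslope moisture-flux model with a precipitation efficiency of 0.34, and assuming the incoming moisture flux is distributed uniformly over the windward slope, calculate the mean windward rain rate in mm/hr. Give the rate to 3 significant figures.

R ≈ 8.52 mm/hr

Incoming column moisture flux per unit ridge length: F = V × PW = 12.6 × 33.7 = 424.62 mm·m/s.
Spread over the 61 km slope with efficiency ε = 0.34: R = ε·F/W = 0.34 × 424.62 / 61000 m = 2.367e-03 mm/s.
R = 2.367e-03 × 3600 = 8.52 mm/hr.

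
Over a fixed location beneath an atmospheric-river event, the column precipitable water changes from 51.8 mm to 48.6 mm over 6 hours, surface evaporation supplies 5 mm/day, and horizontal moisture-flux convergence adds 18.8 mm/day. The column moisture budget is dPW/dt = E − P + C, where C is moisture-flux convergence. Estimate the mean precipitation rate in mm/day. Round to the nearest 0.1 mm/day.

P ≈ 36.6 mm/day

dPW/dt = (48.6 − 51.8) mm / (6/24 day) = -12.800 mm/day.
P = E + C − dPW/dt = 5 + (18.8) − (-12.800) = 36.6 mm/day.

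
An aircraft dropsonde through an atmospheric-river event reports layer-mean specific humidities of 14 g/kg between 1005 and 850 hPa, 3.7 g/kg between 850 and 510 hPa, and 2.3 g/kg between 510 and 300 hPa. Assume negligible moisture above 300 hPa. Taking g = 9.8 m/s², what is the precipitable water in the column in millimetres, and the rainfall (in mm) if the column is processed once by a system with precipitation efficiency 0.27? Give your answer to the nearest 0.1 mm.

PW ≈ 39.9 mm; rainfall ≈ 10.8 mm

Precipitable water is the column-integrated vapour mass per unit area: PW = (1/g) Σ q̄ Δp, with q in kg/kg and Δp in Pa (1 kg/m² of water = 1 mm).
Layer 1005–850 hPa: Δp = 155 hPa = 15500 Pa, q̄ = 0.014 kg/kg → 0.014 × 15500 / 9.8 = 22.14 mm
Layer 850–510 hPa: Δp = 340 hPa = 34000 Pa, q̄ = 0.0037 kg/kg → 0.0037 × 34000 / 9.8 = 12.84 mm
Layer 510–300 hPa: Δp = 210 hPa = 21000 Pa, q̄ = 0.0023 kg/kg → 0.0023 × 21000 / 9.8 = 4.93 mm
PW = 22.14 + 12.84 + 4.93 = 39.91 ≈ 39.9 mm.
Rainfall = ε × PW = 0.27 × 39.9 = 10.8 mm.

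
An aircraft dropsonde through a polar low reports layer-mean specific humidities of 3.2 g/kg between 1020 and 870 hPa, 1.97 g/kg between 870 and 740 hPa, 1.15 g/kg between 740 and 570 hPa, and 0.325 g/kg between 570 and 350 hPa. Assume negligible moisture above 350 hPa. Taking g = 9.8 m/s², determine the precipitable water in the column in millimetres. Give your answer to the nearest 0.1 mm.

PW ≈ 10.2 mm

Precipitable water is the column-integrated vapour mass per unit area: PW = (1/g) Σ q̄ Δp, with q in kg/kg and Δp in Pa (1 kg/m² of water = 1 mm).
Layer 1020–870 hPa: Δp = 150 hPa = 15000 Pa, q̄ = 0.0032 kg/kg → 0.0032 × 15000 / 9.8 = 4.90 mm
Layer 870–740 hPa: Δp = 130 hPa = 13000 Pa, q̄ = 0.00197 kg/kg → 0.00197 × 13000 / 9.8 = 2.61 mm
Layer 740–570 hPa: Δp = 170 hPa = 17000 Pa, q̄ = 0.00115 kg/kg → 0.00115 × 17000 / 9.8 = 1.99 mm
Layer 570–350 hPa: Δp = 220 hPa = 22000 Pa, q̄ = 0.000325 kg/kg → 0.000325 × 22000 / 9.8 = 0.73 mm
PW = 4.90 + 2.61 + 1.99 + 0.73 = 10.23 ≈ 10.2 mm.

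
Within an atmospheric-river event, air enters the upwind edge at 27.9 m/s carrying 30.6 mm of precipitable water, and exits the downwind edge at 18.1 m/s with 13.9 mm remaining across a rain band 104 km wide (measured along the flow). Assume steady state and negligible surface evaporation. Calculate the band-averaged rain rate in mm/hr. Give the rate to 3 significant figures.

Column moisture flux per unit crosswind length is F = V × PW.
Inflow: F_in = 27.9 × 30.6 = 853.74 mm·m/s
Outflow: F_out = 18.1 × 13.9 = 251.59 mm·m/s
Steady-state rate R = (F_in − F_out)/L = (853.74 − 251.59) / 104000 m = 5.790e-03 mm/s.
R = 5.790e-03 × 3600 = 20.8 mm/hr.

R ≈ 20.8 mm/hr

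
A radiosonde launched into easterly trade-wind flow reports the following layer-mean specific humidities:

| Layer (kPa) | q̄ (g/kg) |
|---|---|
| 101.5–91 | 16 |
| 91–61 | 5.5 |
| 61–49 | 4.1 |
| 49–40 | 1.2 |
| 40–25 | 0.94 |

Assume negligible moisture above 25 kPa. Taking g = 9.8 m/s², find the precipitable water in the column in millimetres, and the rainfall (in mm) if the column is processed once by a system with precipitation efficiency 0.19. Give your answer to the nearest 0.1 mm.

Precipitable water is the column-integrated vapour mass per unit area: PW = (1/g) Σ q̄ Δp, with q in kg/kg and Δp in Pa (1 kg/m² of water = 1 mm).
Layer 101.5–91 kPa: Δp = 105 hPa = 10500 Pa, q̄ = 0.016 kg/kg → 0.016 × 10500 / 9.8 = 17.14 mm
Layer 91–61 kPa: Δp = 300 hPa = 30000 Pa, q̄ = 0.0055 kg/kg → 0.0055 × 30000 / 9.8 = 16.84 mm
Layer 61–49 kPa: Δp = 120 hPa = 12000 Pa, q̄ = 0.0041 kg/kg → 0.0041 × 12000 / 9.8 = 5.02 mm
Layer 49–40 kPa: Δp = 90 hPa = 9000 Pa, q̄ = 0.0012 kg/kg → 0.0012 × 9000 / 9.8 = 1.10 mm
Layer 40–25 kPa: Δp = 150 hPa = 15000 Pa, q̄ = 0.00094 kg/kg → 0.00094 × 15000 / 9.8 = 1.44 mm
PW = 17.14 + 16.84 + 5.02 + 1.10 + 1.44 = 41.54 ≈ 41.5 mm.
Rainfall = ε × PW = 0.19 × 41.5 = 7.9 mm.

PW ≈ 41.5 mm; rainfall ≈ 7.9 mm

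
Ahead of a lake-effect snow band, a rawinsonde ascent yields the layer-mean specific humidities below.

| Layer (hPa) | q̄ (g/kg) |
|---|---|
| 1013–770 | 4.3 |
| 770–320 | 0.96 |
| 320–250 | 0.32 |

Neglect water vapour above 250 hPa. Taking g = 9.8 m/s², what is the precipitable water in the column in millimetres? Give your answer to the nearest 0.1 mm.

PW ≈ 15.3 mm

Precipitable water is the column-integrated vapour mass per unit area: PW = (1/g) Σ q̄ Δp, with q in kg/kg and Δp in Pa (1 kg/m² of water = 1 mm).
Layer 1013–770 hPa: Δp = 243 hPa = 24300 Pa, q̄ = 0.0043 kg/kg → 0.0043 × 24300 / 9.8 = 10.66 mm
Layer 770–320 hPa: Δp = 450 hPa = 45000 Pa, q̄ = 0.00096 kg/kg → 0.00096 × 45000 / 9.8 = 4.41 mm
Layer 320–250 hPa: Δp = 70 hPa = 7000 Pa, q̄ = 0.00032 kg/kg → 0.00032 × 7000 / 9.8 = 0.23 mm
PW = 10.66 + 4.41 + 0.23 = 15.30 ≈ 15.3 mm.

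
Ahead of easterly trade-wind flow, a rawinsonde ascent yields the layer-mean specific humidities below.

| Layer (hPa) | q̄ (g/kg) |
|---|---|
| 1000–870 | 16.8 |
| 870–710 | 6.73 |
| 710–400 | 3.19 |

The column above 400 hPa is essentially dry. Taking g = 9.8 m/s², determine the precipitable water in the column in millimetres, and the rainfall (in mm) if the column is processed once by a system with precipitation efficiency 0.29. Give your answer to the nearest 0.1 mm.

Precipitable water is the column-integrated vapour mass per unit area: PW = (1/g) Σ q̄ Δp, with q in kg/kg and Δp in Pa (1 kg/m² of water = 1 mm).
Layer 1000–870 hPa: Δp = 130 hPa = 13000 Pa, q̄ = 0.0168 kg/kg → 0.0168 × 13000 / 9.8 = 22.29 mm
Layer 870–710 hPa: Δp = 160 hPa = 16000 Pa, q̄ = 0.00673 kg/kg → 0.00673 × 16000 / 9.8 = 10.99 mm
Layer 710–400 hPa: Δp = 310 hPa = 31000 Pa, q̄ = 0.00319 kg/kg → 0.00319 × 31000 / 9.8 = 10.09 mm
PW = 22.29 + 10.99 + 10.09 = 43.37 ≈ 43.4 mm.
Rainfall = ε × PW = 0.29 × 43.4 = 12.6 mm.

PW ≈ 43.4 mm; rainfall ≈ 12.6 mm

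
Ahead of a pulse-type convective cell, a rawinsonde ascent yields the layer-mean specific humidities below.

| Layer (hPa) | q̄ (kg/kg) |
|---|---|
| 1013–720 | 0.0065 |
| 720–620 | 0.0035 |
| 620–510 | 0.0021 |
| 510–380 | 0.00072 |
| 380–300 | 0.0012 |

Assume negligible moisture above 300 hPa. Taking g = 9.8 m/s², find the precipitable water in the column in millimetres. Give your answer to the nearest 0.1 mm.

Precipitable water is the column-integrated vapour mass per unit area: PW = (1/g) Σ q̄ Δp, with q in kg/kg and Δp in Pa (1 kg/m² of water = 1 mm).
Layer 1013–720 hPa: Δp = 293 hPa = 29300 Pa, q̄ = 0.0065 kg/kg → 0.0065 × 29300 / 9.8 = 19.43 mm
Layer 720–620 hPa: Δp = 100 hPa = 10000 Pa, q̄ = 0.0035 kg/kg → 0.0035 × 10000 / 9.8 = 3.57 mm
Layer 620–510 hPa: Δp = 110 hPa = 11000 Pa, q̄ = 0.0021 kg/kg → 0.0021 × 11000 / 9.8 = 2.36 mm
Layer 510–380 hPa: Δp = 130 hPa = 13000 Pa, q̄ = 0.00072 kg/kg → 0.00072 × 13000 / 9.8 = 0.96 mm
Layer 380–300 hPa: Δp = 80 hPa = 8000 Pa, q̄ = 0.0012 kg/kg → 0.0012 × 8000 / 9.8 = 0.98 mm
PW = 19.43 + 3.57 + 2.36 + 0.96 + 0.98 = 27.30 ≈ 27.3 mm.

PW ≈ 27.3 mm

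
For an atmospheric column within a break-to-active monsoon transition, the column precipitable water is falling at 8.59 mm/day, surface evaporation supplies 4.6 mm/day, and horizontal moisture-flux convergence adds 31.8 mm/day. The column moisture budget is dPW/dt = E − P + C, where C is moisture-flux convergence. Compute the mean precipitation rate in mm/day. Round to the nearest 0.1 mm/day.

dPW/dt = -8.59 mm/day.
P = E + C − dPW/dt = 4.6 + (31.8) − (-8.59) = 45.0 mm/day.

P ≈ 45.0 mm/day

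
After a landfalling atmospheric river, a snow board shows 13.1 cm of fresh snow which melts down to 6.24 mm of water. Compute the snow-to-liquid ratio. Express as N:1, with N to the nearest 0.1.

ratio ≈ 21.0

Ratio = snow depth / SWE = 131 mm / 6.24 mm = 21.0, i.e. 21.0:1.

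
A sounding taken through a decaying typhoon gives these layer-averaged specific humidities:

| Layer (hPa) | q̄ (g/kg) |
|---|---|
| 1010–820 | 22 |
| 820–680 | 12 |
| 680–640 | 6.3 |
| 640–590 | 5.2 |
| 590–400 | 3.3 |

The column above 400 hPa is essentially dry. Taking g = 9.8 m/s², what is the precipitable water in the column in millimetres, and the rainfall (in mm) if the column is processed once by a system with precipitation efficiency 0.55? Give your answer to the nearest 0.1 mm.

PW ≈ 71.4 mm; rainfall ≈ 39.3 mm

Precipitable water is the column-integrated vapour mass per unit area: PW = (1/g) Σ q̄ Δp, with q in kg/kg and Δp in Pa (1 kg/m² of water = 1 mm).
Layer 1010–820 hPa: Δp = 190 hPa = 19000 Pa, q̄ = 0.022 kg/kg → 0.022 × 19000 / 9.8 = 42.65 mm
Layer 820–680 hPa: Δp = 140 hPa = 14000 Pa, q̄ = 0.012 kg/kg → 0.012 × 14000 / 9.8 = 17.14 mm
Layer 680–640 hPa: Δp = 40 hPa = 4000 Pa, q̄ = 0.0063 kg/kg → 0.0063 × 4000 / 9.8 = 2.57 mm
Layer 640–590 hPa: Δp = 50 hPa = 5000 Pa, q̄ = 0.0052 kg/kg → 0.0052 × 5000 / 9.8 = 2.65 mm
Layer 590–400 hPa: Δp = 190 hPa = 19000 Pa, q̄ = 0.0033 kg/kg → 0.0033 × 19000 / 9.8 = 6.40 mm
PW = 42.65 + 17.14 + 2.57 + 2.65 + 6.40 = 71.41 ≈ 71.4 mm.
Rainfall = ε × PW = 0.55 × 71.4 = 39.3 mm.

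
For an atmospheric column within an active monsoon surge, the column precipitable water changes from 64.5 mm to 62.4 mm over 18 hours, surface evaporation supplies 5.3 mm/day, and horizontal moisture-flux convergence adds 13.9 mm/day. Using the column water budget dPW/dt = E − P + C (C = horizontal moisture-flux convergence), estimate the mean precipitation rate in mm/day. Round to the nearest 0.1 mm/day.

dPW/dt = (62.4 − 64.5) mm / (18/24 day) = -2.800 mm/day.
P = E + C − dPW/dt = 5.3 + (13.9) − (-2.800) = 22.0 mm/day.

P ≈ 22.0 mm/day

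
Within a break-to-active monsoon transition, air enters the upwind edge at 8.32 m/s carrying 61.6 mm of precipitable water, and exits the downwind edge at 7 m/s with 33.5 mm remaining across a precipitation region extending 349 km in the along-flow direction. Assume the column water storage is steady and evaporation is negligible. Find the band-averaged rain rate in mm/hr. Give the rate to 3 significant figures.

Column moisture flux per unit crosswind length is F = V × PW.
Inflow: F_in = 8.32 × 61.6 = 512.512 mm·m/s
Outflow: F_out = 7 × 33.5 = 234.5 mm·m/s
Steady-state rate R = (F_in − F_out)/L = (512.512 − 234.5) / 349000 m = 7.966e-04 mm/s.
R = 7.966e-04 × 3600 = 2.87 mm/hr.

R ≈ 2.87 mm/hr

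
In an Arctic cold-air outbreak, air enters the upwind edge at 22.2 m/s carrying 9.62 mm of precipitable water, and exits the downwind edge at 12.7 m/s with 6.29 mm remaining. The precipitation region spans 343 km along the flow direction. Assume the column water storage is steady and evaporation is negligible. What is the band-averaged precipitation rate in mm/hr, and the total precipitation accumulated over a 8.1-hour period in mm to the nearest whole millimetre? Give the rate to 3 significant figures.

Column moisture flux per unit crosswind length is F = V × PW.
Inflow: F_in = 22.2 × 9.62 = 213.564 mm·m/s
Outflow: F_out = 12.7 × 6.29 = 79.883 mm·m/s
Steady-state rate R = (F_in − F_out)/L = (213.564 − 79.883) / 343000 m = 3.897e-04 mm/s.
R = 3.897e-04 × 3600 = 1.40 mm/hr.
Over 8.1 h: total = 1.40 × 8.1 = 11.34 ≈ 11 mm.

R ≈ 1.40 mm/hr; total ≈ 11 mm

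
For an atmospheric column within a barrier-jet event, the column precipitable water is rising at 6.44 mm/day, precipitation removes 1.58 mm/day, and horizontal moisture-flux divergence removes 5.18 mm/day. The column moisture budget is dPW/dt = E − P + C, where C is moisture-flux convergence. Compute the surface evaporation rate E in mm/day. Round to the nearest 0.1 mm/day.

E ≈ 13.2 mm/day

dPW/dt = +6.44 mm/day.
E = dPW/dt + P − C = (+6.44) + 1.58 − (-5.18) = 13.2 mm/day.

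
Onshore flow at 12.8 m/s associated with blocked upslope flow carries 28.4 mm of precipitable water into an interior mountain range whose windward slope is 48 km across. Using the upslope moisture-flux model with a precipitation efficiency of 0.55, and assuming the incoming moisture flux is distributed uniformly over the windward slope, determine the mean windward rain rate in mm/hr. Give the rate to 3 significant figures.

Incoming column moisture flux per unit ridge length: F = V × PW = 12.8 × 28.4 = 363.52 mm·m/s.
Spread over the 48 km slope with efficiency ε = 0.55: R = ε·F/W = 0.55 × 363.52 / 48000 m = 4.165e-03 mm/s.
R = 4.165e-03 × 3600 = 15.0 mm/hr.

R ≈ 15.0 mm/hr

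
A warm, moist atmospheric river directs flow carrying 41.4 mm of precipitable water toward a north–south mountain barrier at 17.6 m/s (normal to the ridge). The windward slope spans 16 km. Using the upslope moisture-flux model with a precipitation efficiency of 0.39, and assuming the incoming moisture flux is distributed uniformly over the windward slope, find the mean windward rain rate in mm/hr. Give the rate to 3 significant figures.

R ≈ 63.9 mm/hr

Incoming column moisture flux per unit ridge length: F = V × PW = 17.6 × 41.4 = 728.64 mm·m/s.
Spread over the 16 km slope with efficiency ε = 0.39: R = ε·F/W = 0.39 × 728.64 / 16000 m = 1.776e-02 mm/s.
R = 1.776e-02 × 3600 = 63.9 mm/hr.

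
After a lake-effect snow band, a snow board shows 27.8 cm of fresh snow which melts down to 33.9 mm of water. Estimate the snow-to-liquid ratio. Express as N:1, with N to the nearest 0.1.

ratio ≈ 8.2

Ratio = snow depth / SWE = 278 mm / 33.9 mm = 8.2, i.e. 8.2:1.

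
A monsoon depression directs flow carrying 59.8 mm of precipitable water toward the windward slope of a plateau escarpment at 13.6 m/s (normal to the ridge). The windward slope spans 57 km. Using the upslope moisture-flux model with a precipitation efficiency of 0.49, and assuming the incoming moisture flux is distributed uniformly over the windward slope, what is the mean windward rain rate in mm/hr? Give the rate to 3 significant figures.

R ≈ 25.2 mm/hr

Incoming column moisture flux per unit ridge length: F = V × PW = 13.6 × 59.8 = 813.28 mm·m/s.
Spread over the 57 km slope with efficiency ε = 0.49: R = ε·F/W = 0.49 × 813.28 / 57000 m = 6.991e-03 mm/s.
R = 6.991e-03 × 3600 = 25.2 mm/hr.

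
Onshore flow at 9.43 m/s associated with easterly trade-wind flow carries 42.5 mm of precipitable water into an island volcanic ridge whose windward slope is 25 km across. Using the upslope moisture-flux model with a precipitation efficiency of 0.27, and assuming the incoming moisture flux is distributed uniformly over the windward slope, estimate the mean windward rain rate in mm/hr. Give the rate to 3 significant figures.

Incoming column moisture flux per unit ridge length: F = V × PW = 9.43 × 42.5 = 400.775 mm·m/s.
Spread over the 25 km slope with efficiency ε = 0.27: R = ε·F/W = 0.27 × 400.775 / 25000 m = 4.328e-03 mm/s.
R = 4.328e-03 × 3600 = 15.6 mm/hr.

R ≈ 15.6 mm/hr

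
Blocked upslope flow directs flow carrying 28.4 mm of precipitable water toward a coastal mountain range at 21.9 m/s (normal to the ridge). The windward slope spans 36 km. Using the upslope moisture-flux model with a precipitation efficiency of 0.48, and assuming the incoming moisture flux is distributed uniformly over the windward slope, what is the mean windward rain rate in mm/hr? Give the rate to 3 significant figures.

R ≈ 29.9 mm/hr

Incoming column moisture flux per unit ridge length: F = V × PW = 21.9 × 28.4 = 621.96 mm·m/s.
Spread over the 36 km slope with efficiency ε = 0.48: R = ε·F/W = 0.48 × 621.96 / 36000 m = 8.293e-03 mm/s.
R = 8.293e-03 × 3600 = 29.9 mm/hr.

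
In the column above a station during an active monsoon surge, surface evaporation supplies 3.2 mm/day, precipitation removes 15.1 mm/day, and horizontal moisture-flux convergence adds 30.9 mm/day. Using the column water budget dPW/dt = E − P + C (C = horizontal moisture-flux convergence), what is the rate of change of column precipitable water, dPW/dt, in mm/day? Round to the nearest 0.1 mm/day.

dPW/dt = E − P + C = 3.2 − 15.1 + (30.9) = 19.0 mm/day.

dPW/dt ≈ 19.0 mm/day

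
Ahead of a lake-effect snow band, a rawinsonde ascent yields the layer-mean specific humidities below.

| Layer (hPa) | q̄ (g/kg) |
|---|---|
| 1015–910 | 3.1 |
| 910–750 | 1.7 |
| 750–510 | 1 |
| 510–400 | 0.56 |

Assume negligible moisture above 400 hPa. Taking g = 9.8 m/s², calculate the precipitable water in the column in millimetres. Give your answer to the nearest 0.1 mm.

Precipitable water is the column-integrated vapour mass per unit area: PW = (1/g) Σ q̄ Δp, with q in kg/kg and Δp in Pa (1 kg/m² of water = 1 mm).
Layer 1015–910 hPa: Δp = 105 hPa = 10500 Pa, q̄ = 0.0031 kg/kg → 0.0031 × 10500 / 9.8 = 3.32 mm
Layer 910–750 hPa: Δp = 160 hPa = 16000 Pa, q̄ = 0.0017 kg/kg → 0.0017 × 16000 / 9.8 = 2.78 mm
Layer 750–510 hPa: Δp = 240 hPa = 24000 Pa, q̄ = 0.001 kg/kg → 0.001 × 24000 / 9.8 = 2.45 mm
Layer 510–400 hPa: Δp = 110 hPa = 11000 Pa, q̄ = 0.00056 kg/kg → 0.00056 × 11000 / 9.8 = 0.63 mm
PW = 3.32 + 2.78 + 2.45 + 0.63 = 9.18 ≈ 9.2 mm.

PW ≈ 9.2 mm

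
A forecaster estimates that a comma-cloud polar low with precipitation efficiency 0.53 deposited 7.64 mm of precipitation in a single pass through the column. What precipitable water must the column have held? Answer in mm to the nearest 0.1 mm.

PW ≈ 14.4 mm

PW = precipitation / ε = 7.64 / 0.53 = 14.4 mm.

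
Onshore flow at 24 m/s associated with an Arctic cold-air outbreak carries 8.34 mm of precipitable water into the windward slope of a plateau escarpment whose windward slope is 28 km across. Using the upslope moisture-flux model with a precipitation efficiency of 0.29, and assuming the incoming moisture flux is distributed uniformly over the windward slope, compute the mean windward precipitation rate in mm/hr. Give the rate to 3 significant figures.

Incoming column moisture flux per unit ridge length: F = V × PW = 24 × 8.34 = 200.16 mm·m/s.
Spread over the 28 km slope with efficiency ε = 0.29: R = ε·F/W = 0.29 × 200.16 / 28000 m = 2.073e-03 mm/s.
R = 2.073e-03 × 3600 = 7.46 mm/hr.

R ≈ 7.46 mm/hr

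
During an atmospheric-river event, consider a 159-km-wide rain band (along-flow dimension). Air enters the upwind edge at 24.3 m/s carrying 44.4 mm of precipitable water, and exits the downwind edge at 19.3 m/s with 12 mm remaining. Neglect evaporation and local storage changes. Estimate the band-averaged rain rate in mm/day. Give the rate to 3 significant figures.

Column moisture flux per unit crosswind length is F = V × PW.
Inflow: F_in = 24.3 × 44.4 = 1078.92 mm·m/s
Outflow: F_out = 19.3 × 12 = 231.6 mm·m/s
Steady-state rate R = (F_in − F_out)/L = (1078.92 − 231.6) / 159000 m = 5.329e-03 mm/s.
R = 5.329e-03 × 3600 × 24 = 460 mm/day.

R ≈ 460 mm/day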